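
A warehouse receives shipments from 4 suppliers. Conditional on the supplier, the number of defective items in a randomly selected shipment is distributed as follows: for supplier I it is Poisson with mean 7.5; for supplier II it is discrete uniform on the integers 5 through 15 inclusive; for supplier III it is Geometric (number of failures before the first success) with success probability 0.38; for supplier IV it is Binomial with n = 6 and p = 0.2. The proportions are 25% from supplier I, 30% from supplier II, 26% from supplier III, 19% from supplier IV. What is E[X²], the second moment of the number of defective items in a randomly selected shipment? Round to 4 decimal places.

For each component E[X²] = Var + (mean)², giving I: 63.75; II: 110; III: 6.95568; IV: 2.4.
Overall E[X²] = 0.25·63.75 + 0.3·110 + 0.26·6.95568 + 0.19·2.4 = 51.202.

51.2020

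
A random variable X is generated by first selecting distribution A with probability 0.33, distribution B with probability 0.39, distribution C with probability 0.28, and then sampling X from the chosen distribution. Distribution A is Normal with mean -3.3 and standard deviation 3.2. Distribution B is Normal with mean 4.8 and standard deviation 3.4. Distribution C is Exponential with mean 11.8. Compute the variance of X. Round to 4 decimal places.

81.7377

Per component, A: μ=-3.3, E[X²]=21.13; B: μ=4.8, E[X²]=34.6; C: μ=11.8, E[X²]=278.48.
E[X] = 0.33·-3.3 + 0.39·4.8 + 0.28·11.8 = 4.087.
E[X²] = 0.33·21.13 + 0.39·34.6 + 0.28·278.48 = 98.4413.
Var(X) = E[X²] − (E[X])² = 98.4413 − 16.7036 = 81.7377.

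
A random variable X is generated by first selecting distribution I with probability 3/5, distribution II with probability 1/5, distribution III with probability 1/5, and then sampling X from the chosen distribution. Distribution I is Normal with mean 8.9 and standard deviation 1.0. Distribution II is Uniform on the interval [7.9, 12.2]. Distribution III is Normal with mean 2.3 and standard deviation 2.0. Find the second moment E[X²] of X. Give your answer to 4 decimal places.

For each component E[X²] = Var + (mean)², giving I: 80.21; II: 102.543; III: 9.29.
Overall E[X²] = 0.6·80.21 + 0.2·102.543 + 0.2·9.29 = 70.4927.

70.4927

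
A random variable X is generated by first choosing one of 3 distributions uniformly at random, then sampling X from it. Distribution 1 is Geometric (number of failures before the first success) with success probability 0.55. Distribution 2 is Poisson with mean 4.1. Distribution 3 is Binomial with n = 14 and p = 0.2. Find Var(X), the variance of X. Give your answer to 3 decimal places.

4.430

Per component, 1: μ=0.818182, E[X²]=2.15702; 2: μ=4.1, E[X²]=20.91; 3: μ=2.8, E[X²]=10.08.
E[X] = 0.333333·0.818182 + 0.333333·4.1 + 0.333333·2.8 = 2.57273.
E[X²] = 0.333333·2.15702 + 0.333333·20.91 + 0.333333·10.08 = 11.049.
Var(X) = E[X²] − (E[X])² = 11.049 − 6.61893 = 4.43008.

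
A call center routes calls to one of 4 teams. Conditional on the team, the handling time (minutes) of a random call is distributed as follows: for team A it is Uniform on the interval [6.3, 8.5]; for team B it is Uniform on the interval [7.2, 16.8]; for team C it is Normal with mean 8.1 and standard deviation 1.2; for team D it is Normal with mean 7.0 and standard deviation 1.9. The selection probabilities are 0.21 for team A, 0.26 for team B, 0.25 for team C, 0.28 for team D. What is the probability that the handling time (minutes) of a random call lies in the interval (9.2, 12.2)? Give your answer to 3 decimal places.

Conditional on each team, P(9.2 < X < 12.2): A: 0; B: 0.3125; C: 0.179342; D: 0.120352.
By total probability, P(9.2 < X < 12.2) = 0.21·0 + 0.26·0.3125 + 0.25·0.179342 + 0.28·0.120352 = 0.159784.

0.160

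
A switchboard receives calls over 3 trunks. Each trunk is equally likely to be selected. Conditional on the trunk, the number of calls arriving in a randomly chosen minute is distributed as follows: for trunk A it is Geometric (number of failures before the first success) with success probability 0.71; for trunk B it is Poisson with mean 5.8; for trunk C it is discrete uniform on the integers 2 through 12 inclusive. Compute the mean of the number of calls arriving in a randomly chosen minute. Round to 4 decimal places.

4.4028

Component means — A: 0.408451; B: 5.8; C: 7.
E[X] = 0.333333·0.408451 + 0.333333·5.8 + 0.333333·7 = 4.40282.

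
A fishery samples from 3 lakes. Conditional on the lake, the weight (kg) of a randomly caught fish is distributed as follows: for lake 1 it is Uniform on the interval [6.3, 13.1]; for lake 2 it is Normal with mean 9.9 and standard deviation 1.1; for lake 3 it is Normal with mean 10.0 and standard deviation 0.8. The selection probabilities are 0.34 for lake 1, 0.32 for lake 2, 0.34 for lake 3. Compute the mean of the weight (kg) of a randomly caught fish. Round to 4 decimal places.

Component means — 1: 9.7; 2: 9.9; 3: 10.
E[X] = 0.34·9.7 + 0.32·9.9 + 0.34·10 = 9.866.

9.8660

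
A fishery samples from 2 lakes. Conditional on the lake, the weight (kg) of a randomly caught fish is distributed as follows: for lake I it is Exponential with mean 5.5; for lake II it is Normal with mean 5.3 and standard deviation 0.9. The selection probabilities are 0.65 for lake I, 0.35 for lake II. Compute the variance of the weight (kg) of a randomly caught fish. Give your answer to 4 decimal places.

19.9551

Per component, I: μ=5.5, E[X²]=60.5; II: μ=5.3, E[X²]=28.9.
E[X] = 0.65·5.5 + 0.35·5.3 = 5.43.
E[X²] = 0.65·60.5 + 0.35·28.9 = 49.44.
Var(X) = E[X²] − (E[X])² = 49.44 − 29.4849 = 19.9551.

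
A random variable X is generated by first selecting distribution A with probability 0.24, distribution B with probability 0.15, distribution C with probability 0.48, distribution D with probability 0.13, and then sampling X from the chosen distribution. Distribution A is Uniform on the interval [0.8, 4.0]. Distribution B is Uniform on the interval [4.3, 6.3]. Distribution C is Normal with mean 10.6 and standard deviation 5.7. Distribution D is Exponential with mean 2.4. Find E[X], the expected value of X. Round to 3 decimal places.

6.771

Component means — A: 2.4; B: 5.3; C: 10.6; D: 2.4.
E[X] = 0.24·2.4 + 0.15·5.3 + 0.48·10.6 + 0.13·2.4 = 6.771.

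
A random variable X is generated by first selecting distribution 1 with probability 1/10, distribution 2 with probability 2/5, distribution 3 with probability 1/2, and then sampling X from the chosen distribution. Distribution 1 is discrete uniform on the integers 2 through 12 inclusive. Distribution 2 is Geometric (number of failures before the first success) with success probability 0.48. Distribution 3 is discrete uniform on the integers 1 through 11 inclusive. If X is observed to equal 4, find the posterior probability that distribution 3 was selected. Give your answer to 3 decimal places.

0.663

Likelihoods P(X=4 | ·): 1: 0.0909091; 2: 0.0350958; 3: 0.0909091.
Posterior ∝ prior × likelihood. Numerator for 3: 0.5·0.0909091 = 0.0454545.
Normalizing constant: 0.1·0.0909091 + 0.4·0.0350958 + 0.5·0.0909091 = 0.0685838.
P(3 | observation) = 0.0454545 / 0.0685838 = 0.66276.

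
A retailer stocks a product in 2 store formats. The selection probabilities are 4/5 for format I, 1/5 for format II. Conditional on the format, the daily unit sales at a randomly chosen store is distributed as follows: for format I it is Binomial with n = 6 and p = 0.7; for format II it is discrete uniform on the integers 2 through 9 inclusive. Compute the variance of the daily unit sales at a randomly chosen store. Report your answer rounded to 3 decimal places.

2.328

Per component, I: μ=4.2, E[X²]=18.9; II: μ=5.5, E[X²]=35.5.
E[X] = 0.8·4.2 + 0.2·5.5 = 4.46.
E[X²] = 0.8·18.9 + 0.2·35.5 = 22.22.
Var(X) = E[X²] − (E[X])² = 22.22 − 19.8916 = 2.3284.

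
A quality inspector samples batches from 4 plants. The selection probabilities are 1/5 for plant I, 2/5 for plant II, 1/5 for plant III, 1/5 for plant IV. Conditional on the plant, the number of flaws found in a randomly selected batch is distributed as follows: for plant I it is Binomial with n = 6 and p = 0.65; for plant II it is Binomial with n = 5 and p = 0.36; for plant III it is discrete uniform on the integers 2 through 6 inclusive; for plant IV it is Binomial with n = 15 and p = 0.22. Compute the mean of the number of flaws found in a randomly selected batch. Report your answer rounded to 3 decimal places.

2.960

Component means — I: 3.9; II: 1.8; III: 4; IV: 3.3.
E[X] = 0.2·3.9 + 0.4·1.8 + 0.2·4 + 0.2·3.3 = 2.96.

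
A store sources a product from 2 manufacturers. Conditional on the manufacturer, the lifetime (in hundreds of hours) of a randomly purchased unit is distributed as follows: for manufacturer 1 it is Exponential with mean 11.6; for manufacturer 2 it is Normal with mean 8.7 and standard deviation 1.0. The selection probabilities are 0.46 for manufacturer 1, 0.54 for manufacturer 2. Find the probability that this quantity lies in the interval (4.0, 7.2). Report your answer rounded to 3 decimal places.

0.115

Conditional on each manufacturer, P(4.0 < X < 7.2): 1: 0.170769; 2: 0.0668059.
By total probability, P(4.0 < X < 7.2) = 0.46·0.170769 + 0.54·0.0668059 = 0.114629.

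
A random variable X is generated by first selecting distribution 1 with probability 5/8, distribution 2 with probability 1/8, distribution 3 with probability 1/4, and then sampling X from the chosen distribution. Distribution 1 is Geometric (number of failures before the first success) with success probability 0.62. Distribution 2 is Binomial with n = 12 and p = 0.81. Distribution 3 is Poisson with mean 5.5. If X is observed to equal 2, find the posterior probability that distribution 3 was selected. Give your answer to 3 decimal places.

Likelihoods P(X=2 | ·): 1: 0.089528; 2: 2.65491e-06; 3: 0.0618124.
Posterior ∝ prior × likelihood. Numerator for 3: 0.25·0.0618124 = 0.0154531.
Normalizing constant: 0.625·0.089528 + 0.125·2.65491e-06 + 0.25·0.0618124 = 0.0714084.
P(3 | observation) = 0.0154531 / 0.0714084 = 0.216404.

0.216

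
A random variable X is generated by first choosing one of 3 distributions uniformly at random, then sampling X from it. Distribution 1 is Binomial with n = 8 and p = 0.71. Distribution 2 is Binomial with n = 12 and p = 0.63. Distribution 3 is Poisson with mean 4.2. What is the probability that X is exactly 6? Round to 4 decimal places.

0.1881

Conditional on each component, P(X = 6): 1: 0.301651; 2: 0.148226; 3: 0.114321.
By total probability, P(X = 6) = 0.333333·0.301651 + 0.333333·0.148226 + 0.333333·0.114321 = 0.188066.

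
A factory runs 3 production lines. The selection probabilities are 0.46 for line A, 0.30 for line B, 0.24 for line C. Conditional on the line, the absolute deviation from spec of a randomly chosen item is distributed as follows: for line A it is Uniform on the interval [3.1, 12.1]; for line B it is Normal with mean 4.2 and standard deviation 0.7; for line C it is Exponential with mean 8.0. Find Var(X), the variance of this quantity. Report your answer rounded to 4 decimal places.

21.2646

Per component, A: μ=7.6, E[X²]=64.51; B: μ=4.2, E[X²]=18.13; C: μ=8, E[X²]=128.
E[X] = 0.46·7.6 + 0.3·4.2 + 0.24·8 = 6.676.
E[X²] = 0.46·64.51 + 0.3·18.13 + 0.24·128 = 65.8336.
Var(X) = E[X²] − (E[X])² = 65.8336 − 44.569 = 21.2646.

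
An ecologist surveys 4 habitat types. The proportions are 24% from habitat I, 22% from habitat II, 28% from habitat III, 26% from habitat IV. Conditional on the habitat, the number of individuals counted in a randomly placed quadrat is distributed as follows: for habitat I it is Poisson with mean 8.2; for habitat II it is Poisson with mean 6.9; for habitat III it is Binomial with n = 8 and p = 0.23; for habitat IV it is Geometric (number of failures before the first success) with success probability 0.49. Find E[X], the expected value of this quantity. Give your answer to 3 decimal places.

Component means — I: 8.2; II: 6.9; III: 1.84; IV: 1.04082.
E[X] = 0.24·8.2 + 0.22·6.9 + 0.28·1.84 + 0.26·1.04082 = 4.27181.

4.272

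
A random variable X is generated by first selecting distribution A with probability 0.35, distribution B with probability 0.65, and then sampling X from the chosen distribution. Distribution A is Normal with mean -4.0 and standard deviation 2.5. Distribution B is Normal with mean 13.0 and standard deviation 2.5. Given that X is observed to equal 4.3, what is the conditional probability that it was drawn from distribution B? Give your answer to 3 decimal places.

Likelihoods f(4.3 | ·): A: 0.000644891; B: 0.000374309.
Posterior ∝ prior × likelihood. Numerator for B: 0.65·0.000374309 = 0.000243301.
Normalizing constant: 0.35·0.000644891 + 0.65·0.000374309 = 0.000469013.
P(B | observation) = 0.000243301 / 0.000469013 = 0.518751.

0.519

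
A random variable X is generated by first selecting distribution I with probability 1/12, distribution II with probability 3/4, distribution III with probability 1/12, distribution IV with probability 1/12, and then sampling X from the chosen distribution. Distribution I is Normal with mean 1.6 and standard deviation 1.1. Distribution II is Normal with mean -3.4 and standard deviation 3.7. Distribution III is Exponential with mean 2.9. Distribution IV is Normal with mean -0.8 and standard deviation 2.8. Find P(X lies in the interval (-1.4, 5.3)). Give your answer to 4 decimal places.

Conditional on each component, P(-1.4 < X < 5.3): I: 0.996422; II: 0.285059; III: 0.839199; IV: 0.570156.
By total probability, P(-1.4 < X < 5.3) = 0.0833333·0.996422 + 0.75·0.285059 + 0.0833333·0.839199 + 0.0833333·0.570156 = 0.414276.

0.4143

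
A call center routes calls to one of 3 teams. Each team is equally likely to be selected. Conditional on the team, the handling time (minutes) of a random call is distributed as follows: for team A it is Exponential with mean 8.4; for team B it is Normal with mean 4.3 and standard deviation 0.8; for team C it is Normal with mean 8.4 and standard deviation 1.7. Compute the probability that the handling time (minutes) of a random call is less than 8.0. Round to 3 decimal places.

Conditional on each team, P(X < 8.0): A: 0.614179; B: 0.999998; C: 0.40699.
By total probability, P(X < 8.0) = 0.333333·0.614179 + 0.333333·0.999998 + 0.333333·0.40699 = 0.673722.

0.674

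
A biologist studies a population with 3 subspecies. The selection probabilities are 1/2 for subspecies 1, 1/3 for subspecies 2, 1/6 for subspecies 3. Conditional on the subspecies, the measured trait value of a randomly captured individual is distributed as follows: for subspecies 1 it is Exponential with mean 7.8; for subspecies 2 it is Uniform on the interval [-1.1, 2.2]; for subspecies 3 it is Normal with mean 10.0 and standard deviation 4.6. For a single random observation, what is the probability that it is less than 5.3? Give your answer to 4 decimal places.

0.6055

Conditional on each subspecies, P(X < 5.3): 1: 0.493123; 2: 1; 3: 0.153452.
By total probability, P(X < 5.3) = 0.5·0.493123 + 0.333333·1 + 0.166667·0.153452 = 0.60547.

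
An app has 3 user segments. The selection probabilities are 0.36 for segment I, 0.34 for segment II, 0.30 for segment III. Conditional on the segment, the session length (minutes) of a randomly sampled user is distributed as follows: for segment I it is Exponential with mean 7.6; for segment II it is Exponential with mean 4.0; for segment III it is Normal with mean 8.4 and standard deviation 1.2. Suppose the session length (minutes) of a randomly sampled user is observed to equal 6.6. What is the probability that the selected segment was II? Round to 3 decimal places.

Likelihoods f(6.6 | ·): I: 0.0552123; II: 0.0480125; III: 0.107931.
Posterior ∝ prior × likelihood. Numerator for II: 0.34·0.0480125 = 0.0163242.
Normalizing constant: 0.36·0.0552123 + 0.34·0.0480125 + 0.3·0.107931 = 0.0685801.
P(II | observation) = 0.0163242 / 0.0685801 = 0.238032.

0.238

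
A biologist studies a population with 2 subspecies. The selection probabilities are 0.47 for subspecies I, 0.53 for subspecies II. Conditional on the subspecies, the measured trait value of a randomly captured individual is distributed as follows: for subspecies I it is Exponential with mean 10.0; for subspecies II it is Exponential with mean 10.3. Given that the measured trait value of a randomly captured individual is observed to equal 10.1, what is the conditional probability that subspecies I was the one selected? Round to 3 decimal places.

0.470

Likelihoods f(10.1 | ·): I: 0.0364219; II: 0.0364168.
Posterior ∝ prior × likelihood. Numerator for I: 0.47·0.0364219 = 0.0171183.
Normalizing constant: 0.47·0.0364219 + 0.53·0.0364168 = 0.0364192.
P(I | observation) = 0.0171183 / 0.0364192 = 0.470035.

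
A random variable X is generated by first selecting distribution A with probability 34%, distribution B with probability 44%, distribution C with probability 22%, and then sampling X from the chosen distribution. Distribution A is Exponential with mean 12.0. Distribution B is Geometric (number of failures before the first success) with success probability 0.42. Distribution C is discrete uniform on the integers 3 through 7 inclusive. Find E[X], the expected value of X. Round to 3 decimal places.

5.788

Component means — A: 12; B: 1.38095; C: 5.
E[X] = 0.34·12 + 0.44·1.38095 + 0.22·5 = 5.78762.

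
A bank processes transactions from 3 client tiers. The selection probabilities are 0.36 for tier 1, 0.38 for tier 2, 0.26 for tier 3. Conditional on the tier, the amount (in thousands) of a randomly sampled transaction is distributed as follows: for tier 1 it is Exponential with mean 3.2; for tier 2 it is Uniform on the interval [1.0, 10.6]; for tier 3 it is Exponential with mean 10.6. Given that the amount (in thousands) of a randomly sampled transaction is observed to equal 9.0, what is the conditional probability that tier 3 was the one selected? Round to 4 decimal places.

0.1846

Likelihoods f(9.0 | ·): 1: 0.0187671; 2: 0.104167; 3: 0.0403602.
Posterior ∝ prior × likelihood. Numerator for 3: 0.26·0.0403602 = 0.0104937.
Normalizing constant: 0.36·0.0187671 + 0.38·0.104167 + 0.26·0.0403602 = 0.0568331.
P(3 | observation) = 0.0104937 / 0.0568331 = 0.18464.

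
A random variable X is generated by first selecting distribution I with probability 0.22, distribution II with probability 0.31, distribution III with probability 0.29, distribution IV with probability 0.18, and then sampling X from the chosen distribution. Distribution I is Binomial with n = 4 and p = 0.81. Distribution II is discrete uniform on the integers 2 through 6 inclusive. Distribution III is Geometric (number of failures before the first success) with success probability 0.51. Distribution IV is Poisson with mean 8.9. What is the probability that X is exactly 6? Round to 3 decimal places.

Conditional on each component, P(X = 6): I: 0; II: 0.2; III: 0.00705906; IV: 0.0941427.
By total probability, P(X = 6) = 0.22·0 + 0.31·0.2 + 0.29·0.00705906 + 0.18·0.0941427 = 0.0809928.

0.081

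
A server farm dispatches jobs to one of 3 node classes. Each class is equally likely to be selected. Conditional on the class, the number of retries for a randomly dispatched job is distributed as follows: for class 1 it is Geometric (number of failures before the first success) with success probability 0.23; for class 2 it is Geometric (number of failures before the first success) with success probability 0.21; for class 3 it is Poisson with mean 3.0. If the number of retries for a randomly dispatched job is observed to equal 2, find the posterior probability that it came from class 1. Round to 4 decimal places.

0.2775

Likelihoods P(X=2 | ·): 1: 0.136367; 2: 0.131061; 3: 0.224042.
Posterior ∝ prior × likelihood. Numerator for 1: 0.333333·0.136367 = 0.0454557.
Normalizing constant: 0.333333·0.136367 + 0.333333·0.131061 + 0.333333·0.224042 = 0.163823.
P(1 | observation) = 0.0454557 / 0.163823 = 0.277468.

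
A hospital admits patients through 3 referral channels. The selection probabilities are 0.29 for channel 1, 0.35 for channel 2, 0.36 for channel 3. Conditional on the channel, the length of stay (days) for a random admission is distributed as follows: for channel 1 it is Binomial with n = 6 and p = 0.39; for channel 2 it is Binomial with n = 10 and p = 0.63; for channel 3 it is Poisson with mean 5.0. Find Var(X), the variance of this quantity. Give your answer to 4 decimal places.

Per component, 1: μ=2.34, E[X²]=6.903; 2: μ=6.3, E[X²]=42.021; 3: μ=5, E[X²]=30.
E[X] = 0.29·2.34 + 0.35·6.3 + 0.36·5 = 4.6836.
E[X²] = 0.29·6.903 + 0.35·42.021 + 0.36·30 = 27.5092.
Var(X) = E[X²] − (E[X])² = 27.5092 − 21.9361 = 5.57311.

5.5731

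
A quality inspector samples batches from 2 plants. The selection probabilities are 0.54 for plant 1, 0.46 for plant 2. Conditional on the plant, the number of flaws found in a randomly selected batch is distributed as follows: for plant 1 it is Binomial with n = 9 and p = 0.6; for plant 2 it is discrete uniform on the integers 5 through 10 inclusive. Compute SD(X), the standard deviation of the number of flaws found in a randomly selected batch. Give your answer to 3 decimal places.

1.898

Per component, 1: μ=5.4, E[X²]=31.32; 2: μ=7.5, E[X²]=59.1667.
E[X] = 0.54·5.4 + 0.46·7.5 = 6.366.
E[X²] = 0.54·31.32 + 0.46·59.1667 = 44.1295.
Var(X) = E[X²] − (E[X])² = 44.1295 − 40.526 = 3.60351.
SD(X) = √3.60351 = 1.89829.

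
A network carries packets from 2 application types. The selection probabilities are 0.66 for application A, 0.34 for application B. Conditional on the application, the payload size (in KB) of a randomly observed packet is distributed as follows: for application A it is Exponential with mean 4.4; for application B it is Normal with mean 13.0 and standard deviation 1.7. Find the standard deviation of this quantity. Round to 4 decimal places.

Per component, A: μ=4.4, E[X²]=38.72; B: μ=13, E[X²]=171.89.
E[X] = 0.66·4.4 + 0.34·13 = 7.324.
E[X²] = 0.66·38.72 + 0.34·171.89 = 83.9978.
Var(X) = E[X²] − (E[X])² = 83.9978 − 53.641 = 30.3568.
SD(X) = √30.3568 = 5.5097.

5.5097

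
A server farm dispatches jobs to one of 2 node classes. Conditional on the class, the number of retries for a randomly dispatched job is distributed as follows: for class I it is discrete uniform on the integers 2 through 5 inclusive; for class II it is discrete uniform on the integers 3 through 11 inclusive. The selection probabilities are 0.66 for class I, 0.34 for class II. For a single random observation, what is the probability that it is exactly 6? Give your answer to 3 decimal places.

Conditional on each class, P(X = 6): I: 0; II: 0.111111.
By total probability, P(X = 6) = 0.66·0 + 0.34·0.111111 = 0.0377778.

0.038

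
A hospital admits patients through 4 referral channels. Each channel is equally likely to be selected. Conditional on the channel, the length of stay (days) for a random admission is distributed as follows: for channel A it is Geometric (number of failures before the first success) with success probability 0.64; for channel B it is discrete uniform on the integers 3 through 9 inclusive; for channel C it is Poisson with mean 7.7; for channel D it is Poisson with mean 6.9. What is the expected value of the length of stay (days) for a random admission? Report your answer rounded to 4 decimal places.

5.2906

Component means — A: 0.5625; B: 6; C: 7.7; D: 6.9.
E[X] = 0.25·0.5625 + 0.25·6 + 0.25·7.7 + 0.25·6.9 = 5.29063.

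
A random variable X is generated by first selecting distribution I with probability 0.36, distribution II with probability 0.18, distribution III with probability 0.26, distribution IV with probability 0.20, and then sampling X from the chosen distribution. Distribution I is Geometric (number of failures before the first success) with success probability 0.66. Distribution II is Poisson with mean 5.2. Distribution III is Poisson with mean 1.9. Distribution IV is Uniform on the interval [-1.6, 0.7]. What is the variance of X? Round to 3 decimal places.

5.414

Per component, I: μ=0.515152, E[X²]=1.04591; II: μ=5.2, E[X²]=32.24; III: μ=1.9, E[X²]=5.51; IV: μ=-0.45, E[X²]=0.643333.
E[X] = 0.36·0.515152 + 0.18·5.2 + 0.26·1.9 + 0.2·-0.45 = 1.52545.
E[X²] = 0.36·1.04591 + 0.18·32.24 + 0.26·5.51 + 0.2·0.643333 = 7.741.
Var(X) = E[X²] − (E[X])² = 7.741 − 2.32701 = 5.41398.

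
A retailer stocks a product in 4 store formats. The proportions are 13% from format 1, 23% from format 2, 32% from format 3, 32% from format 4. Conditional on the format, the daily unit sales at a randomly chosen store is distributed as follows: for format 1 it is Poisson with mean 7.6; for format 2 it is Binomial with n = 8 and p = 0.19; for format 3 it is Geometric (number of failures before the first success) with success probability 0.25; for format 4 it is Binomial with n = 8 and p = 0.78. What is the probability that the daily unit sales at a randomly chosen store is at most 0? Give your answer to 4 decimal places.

Conditional on each format, P(X ≤ 0): 1: 0.000500451; 2: 0.185302; 3: 0.25; 4: 5.48759e-06.
By total probability, P(X ≤ 0) = 0.13·0.000500451 + 0.23·0.185302 + 0.32·0.25 + 0.32·5.48759e-06 = 0.122686.

0.1227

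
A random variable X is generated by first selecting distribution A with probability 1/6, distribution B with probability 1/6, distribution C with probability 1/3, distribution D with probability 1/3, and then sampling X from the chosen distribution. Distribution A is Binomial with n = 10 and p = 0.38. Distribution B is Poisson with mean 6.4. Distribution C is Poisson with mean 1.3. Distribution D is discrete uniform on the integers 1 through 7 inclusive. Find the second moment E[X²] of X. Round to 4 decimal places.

18.3560

For each component E[X²] = Var + (mean)², giving A: 16.796; B: 47.36; C: 2.99; D: 20.
Overall E[X²] = 0.166667·16.796 + 0.166667·47.36 + 0.333333·2.99 + 0.333333·20 = 18.356.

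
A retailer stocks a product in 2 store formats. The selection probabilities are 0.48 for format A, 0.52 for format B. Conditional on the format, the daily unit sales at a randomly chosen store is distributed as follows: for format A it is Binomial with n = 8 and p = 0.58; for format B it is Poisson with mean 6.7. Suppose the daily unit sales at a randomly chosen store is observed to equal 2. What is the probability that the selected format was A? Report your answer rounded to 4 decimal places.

Likelihoods P(X=2 | ·): A: 0.0517023; B: 0.0276278.
Posterior ∝ prior × likelihood. Numerator for A: 0.48·0.0517023 = 0.0248171.
Normalizing constant: 0.48·0.0517023 + 0.52·0.0276278 = 0.0391836.
P(A | observation) = 0.0248171 / 0.0391836 = 0.633355.

0.6334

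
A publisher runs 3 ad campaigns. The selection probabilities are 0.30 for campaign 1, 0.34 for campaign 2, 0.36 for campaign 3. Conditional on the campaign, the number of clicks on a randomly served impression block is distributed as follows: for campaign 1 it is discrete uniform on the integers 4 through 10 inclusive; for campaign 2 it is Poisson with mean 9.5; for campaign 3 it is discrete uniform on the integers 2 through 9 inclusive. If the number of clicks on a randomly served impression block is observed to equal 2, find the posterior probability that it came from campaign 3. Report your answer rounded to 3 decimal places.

Likelihoods P(X=2 | ·): 1: 0; 2: 0.00337769; 3: 0.125.
Posterior ∝ prior × likelihood. Numerator for 3: 0.36·0.125 = 0.045.
Normalizing constant: 0.3·0 + 0.34·0.00337769 + 0.36·0.125 = 0.0461484.
P(3 | observation) = 0.045 / 0.0461484 = 0.975115.

0.975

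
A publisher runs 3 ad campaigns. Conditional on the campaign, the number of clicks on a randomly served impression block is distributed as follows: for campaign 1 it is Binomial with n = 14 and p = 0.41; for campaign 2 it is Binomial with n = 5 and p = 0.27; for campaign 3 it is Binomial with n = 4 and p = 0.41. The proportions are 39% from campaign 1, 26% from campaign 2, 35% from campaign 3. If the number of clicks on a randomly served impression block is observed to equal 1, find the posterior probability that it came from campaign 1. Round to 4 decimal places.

Likelihoods P(X=1 | ·): 1: 0.00602543; 2: 0.383376; 3: 0.336822.
Posterior ∝ prior × likelihood. Numerator for 1: 0.39·0.00602543 = 0.00234992.
Normalizing constant: 0.39·0.00602543 + 0.26·0.383376 + 0.35·0.336822 = 0.219915.
P(1 | observation) = 0.00234992 / 0.219915 = 0.0106856.

0.0107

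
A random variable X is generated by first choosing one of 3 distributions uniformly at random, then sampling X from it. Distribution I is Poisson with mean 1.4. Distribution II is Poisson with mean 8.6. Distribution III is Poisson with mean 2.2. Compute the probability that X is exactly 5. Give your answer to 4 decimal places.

Conditional on each component, P(X = 5): I: 0.0110521; II: 0.0721736; III: 0.0475866.
By total probability, P(X = 5) = 0.333333·0.0110521 + 0.333333·0.0721736 + 0.333333·0.0475866 = 0.0436041.

0.0436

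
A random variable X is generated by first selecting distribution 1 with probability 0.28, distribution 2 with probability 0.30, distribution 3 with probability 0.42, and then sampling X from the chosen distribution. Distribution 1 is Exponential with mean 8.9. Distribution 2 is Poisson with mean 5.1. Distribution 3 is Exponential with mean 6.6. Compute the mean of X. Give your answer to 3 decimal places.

Component means — 1: 8.9; 2: 5.1; 3: 6.6.
E[X] = 0.28·8.9 + 0.3·5.1 + 0.42·6.6 = 6.794.

6.794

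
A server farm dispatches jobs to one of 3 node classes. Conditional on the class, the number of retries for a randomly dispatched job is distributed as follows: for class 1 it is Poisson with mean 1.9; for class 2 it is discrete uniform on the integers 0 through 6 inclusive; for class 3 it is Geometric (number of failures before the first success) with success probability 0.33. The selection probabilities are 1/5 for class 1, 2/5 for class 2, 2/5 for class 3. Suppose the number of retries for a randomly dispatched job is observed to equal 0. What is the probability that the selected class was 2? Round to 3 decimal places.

0.261

Likelihoods P(X=0 | ·): 1: 0.149569; 2: 0.142857; 3: 0.33.
Posterior ∝ prior × likelihood. Numerator for 2: 0.4·0.142857 = 0.0571429.
Normalizing constant: 0.2·0.149569 + 0.4·0.142857 + 0.4·0.33 = 0.219057.
P(2 | observation) = 0.0571429 / 0.219057 = 0.260859.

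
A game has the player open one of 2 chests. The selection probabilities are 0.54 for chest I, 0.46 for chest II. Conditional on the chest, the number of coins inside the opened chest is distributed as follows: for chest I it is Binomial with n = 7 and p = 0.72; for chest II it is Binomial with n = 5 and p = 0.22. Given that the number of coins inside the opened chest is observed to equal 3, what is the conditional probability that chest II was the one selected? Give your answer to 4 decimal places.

0.4073

Likelihoods P(X=3 | ·): I: 0.0802967; II: 0.0647824.
Posterior ∝ prior × likelihood. Numerator for II: 0.46·0.0647824 = 0.0297999.
Normalizing constant: 0.54·0.0802967 + 0.46·0.0647824 = 0.0731601.
P(II | observation) = 0.0297999 / 0.0731601 = 0.407325.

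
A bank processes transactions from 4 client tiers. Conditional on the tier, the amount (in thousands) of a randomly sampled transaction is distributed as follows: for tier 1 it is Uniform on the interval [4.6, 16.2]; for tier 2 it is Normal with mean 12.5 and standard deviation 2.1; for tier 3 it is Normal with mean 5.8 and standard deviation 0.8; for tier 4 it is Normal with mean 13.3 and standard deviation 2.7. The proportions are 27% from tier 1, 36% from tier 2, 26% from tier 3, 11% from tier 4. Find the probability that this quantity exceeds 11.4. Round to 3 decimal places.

Conditional on each tier, P(X > 11.4): 1: 0.413793; 2: 0.699794; 3: 1.27987e-12; 4: 0.759191.
By total probability, P(X > 11.4) = 0.27·0.413793 + 0.36·0.699794 + 0.26·1.27987e-12 + 0.11·0.759191 = 0.447161.

0.447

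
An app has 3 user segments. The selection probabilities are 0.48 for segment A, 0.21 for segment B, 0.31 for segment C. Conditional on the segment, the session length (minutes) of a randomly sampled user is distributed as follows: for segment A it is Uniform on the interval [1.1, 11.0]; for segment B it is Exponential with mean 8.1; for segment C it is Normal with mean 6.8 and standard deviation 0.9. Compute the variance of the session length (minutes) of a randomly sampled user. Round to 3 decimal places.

18.567

Per component, A: μ=6.05, E[X²]=44.77; B: μ=8.1, E[X²]=131.22; C: μ=6.8, E[X²]=47.05.
E[X] = 0.48·6.05 + 0.21·8.1 + 0.31·6.8 = 6.713.
E[X²] = 0.48·44.77 + 0.21·131.22 + 0.31·47.05 = 63.6313.
Var(X) = E[X²] − (E[X])² = 63.6313 − 45.0644 = 18.5669.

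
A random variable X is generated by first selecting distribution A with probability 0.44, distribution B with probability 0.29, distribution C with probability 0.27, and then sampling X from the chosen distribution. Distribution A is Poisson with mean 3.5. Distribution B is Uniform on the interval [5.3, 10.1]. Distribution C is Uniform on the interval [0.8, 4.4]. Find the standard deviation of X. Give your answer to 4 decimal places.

Per component, A: μ=3.5, E[X²]=15.75; B: μ=7.7, E[X²]=61.21; C: μ=2.6, E[X²]=7.84.
E[X] = 0.44·3.5 + 0.29·7.7 + 0.27·2.6 = 4.475.
E[X²] = 0.44·15.75 + 0.29·61.21 + 0.27·7.84 = 26.7977.
Var(X) = E[X²] − (E[X])² = 26.7977 − 20.0256 = 6.77208.
SD(X) = √6.77208 = 2.60232.

2.6023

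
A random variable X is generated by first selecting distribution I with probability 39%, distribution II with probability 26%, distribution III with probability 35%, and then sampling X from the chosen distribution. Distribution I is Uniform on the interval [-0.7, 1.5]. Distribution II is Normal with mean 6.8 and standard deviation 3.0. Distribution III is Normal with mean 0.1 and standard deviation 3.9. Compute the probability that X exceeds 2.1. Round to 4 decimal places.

Conditional on each component, P(X > 2.1): I: 0; II: 0.941404; III: 0.304038.
By total probability, P(X > 2.1) = 0.39·0 + 0.26·0.941404 + 0.35·0.304038 = 0.351178.

0.3512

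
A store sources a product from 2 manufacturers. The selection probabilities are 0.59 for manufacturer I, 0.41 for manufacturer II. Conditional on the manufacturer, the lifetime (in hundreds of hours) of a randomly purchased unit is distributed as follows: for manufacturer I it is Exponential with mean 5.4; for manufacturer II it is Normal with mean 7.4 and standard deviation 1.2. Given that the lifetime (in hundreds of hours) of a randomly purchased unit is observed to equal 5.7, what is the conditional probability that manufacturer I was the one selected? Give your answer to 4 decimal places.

Likelihoods f(5.7 | ·): I: 0.0644443; II: 0.121878.
Posterior ∝ prior × likelihood. Numerator for I: 0.59·0.0644443 = 0.0380221.
Normalizing constant: 0.59·0.0644443 + 0.41·0.121878 = 0.0879922.
P(I | observation) = 0.0380221 / 0.0879922 = 0.432108.

0.4321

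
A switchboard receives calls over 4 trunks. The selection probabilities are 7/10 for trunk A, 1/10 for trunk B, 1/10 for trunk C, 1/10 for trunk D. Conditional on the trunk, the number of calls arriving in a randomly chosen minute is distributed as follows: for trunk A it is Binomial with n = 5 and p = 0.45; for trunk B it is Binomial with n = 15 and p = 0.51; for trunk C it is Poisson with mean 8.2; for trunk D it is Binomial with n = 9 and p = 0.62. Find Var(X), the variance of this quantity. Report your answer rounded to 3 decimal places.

7.683

Per component, A: μ=2.25, E[X²]=6.3; B: μ=7.65, E[X²]=62.271; C: μ=8.2, E[X²]=75.44; D: μ=5.58, E[X²]=33.2568.
E[X] = 0.7·2.25 + 0.1·7.65 + 0.1·8.2 + 0.1·5.58 = 3.718.
E[X²] = 0.7·6.3 + 0.1·62.271 + 0.1·75.44 + 0.1·33.2568 = 21.5068.
Var(X) = E[X²] − (E[X])² = 21.5068 − 13.8235 = 7.68326.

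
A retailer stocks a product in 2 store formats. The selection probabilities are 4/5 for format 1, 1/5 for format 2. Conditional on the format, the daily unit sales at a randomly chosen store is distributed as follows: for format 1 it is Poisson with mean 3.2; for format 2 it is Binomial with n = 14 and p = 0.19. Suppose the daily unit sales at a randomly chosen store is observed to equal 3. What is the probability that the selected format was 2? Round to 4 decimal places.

Likelihoods P(X=3 | ·): 1: 0.222616; 2: 0.245865.
Posterior ∝ prior × likelihood. Numerator for 2: 0.2·0.245865 = 0.0491731.
Normalizing constant: 0.8·0.222616 + 0.2·0.245865 = 0.227266.
P(2 | observation) = 0.0491731 / 0.227266 = 0.216368.

0.2164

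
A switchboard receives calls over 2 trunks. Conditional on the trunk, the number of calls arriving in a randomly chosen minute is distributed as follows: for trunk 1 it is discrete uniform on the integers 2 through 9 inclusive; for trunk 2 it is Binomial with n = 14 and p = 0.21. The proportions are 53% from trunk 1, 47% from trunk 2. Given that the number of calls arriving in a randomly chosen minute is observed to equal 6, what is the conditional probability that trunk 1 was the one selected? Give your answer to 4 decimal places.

0.7830

Likelihoods P(X=6 | ·): 1: 0.125; 2: 0.039074.
Posterior ∝ prior × likelihood. Numerator for 1: 0.53·0.125 = 0.06625.
Normalizing constant: 0.53·0.125 + 0.47·0.039074 = 0.0846148.
P(1 | observation) = 0.06625 / 0.0846148 = 0.78296.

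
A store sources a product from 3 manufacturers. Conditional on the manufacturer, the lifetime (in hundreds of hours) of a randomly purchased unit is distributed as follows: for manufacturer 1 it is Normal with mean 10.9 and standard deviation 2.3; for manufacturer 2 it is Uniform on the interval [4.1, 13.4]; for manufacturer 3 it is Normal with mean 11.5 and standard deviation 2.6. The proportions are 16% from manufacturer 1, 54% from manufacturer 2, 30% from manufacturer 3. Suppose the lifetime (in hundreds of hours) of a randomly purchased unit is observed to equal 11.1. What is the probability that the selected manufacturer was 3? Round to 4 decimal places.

0.3467

Likelihoods f(11.1 | ·): 1: 0.172799; 2: 0.107527; 3: 0.151634.
Posterior ∝ prior × likelihood. Numerator for 3: 0.3·0.151634 = 0.0454903.
Normalizing constant: 0.16·0.172799 + 0.54·0.107527 + 0.3·0.151634 = 0.131203.
P(3 | observation) = 0.0454903 / 0.131203 = 0.346718.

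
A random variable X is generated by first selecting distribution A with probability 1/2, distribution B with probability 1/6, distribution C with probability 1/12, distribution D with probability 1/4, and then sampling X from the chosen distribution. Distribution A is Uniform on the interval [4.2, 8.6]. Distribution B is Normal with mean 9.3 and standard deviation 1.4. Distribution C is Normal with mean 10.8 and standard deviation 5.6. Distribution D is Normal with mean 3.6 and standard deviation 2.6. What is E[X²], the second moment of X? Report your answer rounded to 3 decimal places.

For each component E[X²] = Var + (mean)², giving A: 42.5733; B: 88.45; C: 148; D: 19.72.
Overall E[X²] = 0.5·42.5733 + 0.166667·88.45 + 0.0833333·148 + 0.25·19.72 = 53.2917.

53.292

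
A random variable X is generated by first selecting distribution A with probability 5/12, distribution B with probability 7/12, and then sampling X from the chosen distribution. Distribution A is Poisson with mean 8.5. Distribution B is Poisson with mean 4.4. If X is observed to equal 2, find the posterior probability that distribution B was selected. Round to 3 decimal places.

0.958

Likelihoods P(X=2 | ·): A: 0.00735029; B: 0.118845.
Posterior ∝ prior × likelihood. Numerator for B: 0.583333·0.118845 = 0.069326.
Normalizing constant: 0.416667·0.00735029 + 0.583333·0.118845 = 0.0723887.
P(B | observation) = 0.069326 / 0.0723887 = 0.957692.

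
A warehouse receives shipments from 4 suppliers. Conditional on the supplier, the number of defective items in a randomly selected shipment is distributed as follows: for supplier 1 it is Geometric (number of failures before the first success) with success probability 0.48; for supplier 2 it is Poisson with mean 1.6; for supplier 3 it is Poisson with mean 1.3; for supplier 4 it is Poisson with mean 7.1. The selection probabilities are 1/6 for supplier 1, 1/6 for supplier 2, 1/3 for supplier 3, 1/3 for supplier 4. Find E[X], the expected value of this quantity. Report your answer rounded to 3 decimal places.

Component means — 1: 1.08333; 2: 1.6; 3: 1.3; 4: 7.1.
E[X] = 0.166667·1.08333 + 0.166667·1.6 + 0.333333·1.3 + 0.333333·7.1 = 3.24722.

3.247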